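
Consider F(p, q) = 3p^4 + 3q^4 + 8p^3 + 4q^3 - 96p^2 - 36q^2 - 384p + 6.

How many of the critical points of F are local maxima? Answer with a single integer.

1

F separates as a function of p plus a function of q, so ∇F=0 decouples.
∂F/∂p = 12(p - 4)(p + 2)(p + 4) = 0 at p ∈ {-4, -2, 4}; ∂F/∂q = 12q(q - 2)(q + 3) = 0 at q ∈ {-3, 0, 2}.
The Hessian is diagonal: diag(F_pp, F_qq). Second derivatives: F_pp(-4)=192, F_pp(-2)=-144, F_pp(4)=576; F_qq(-3)=180, F_qq(0)=-72, F_qq(2)=120.
Local maxima occur where both diagonal entries negative: (-2, 0). Count: 1.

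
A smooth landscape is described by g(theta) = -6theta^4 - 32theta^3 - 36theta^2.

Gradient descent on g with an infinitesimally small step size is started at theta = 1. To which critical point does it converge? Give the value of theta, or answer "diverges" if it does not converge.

g'(theta) = -24theta(theta + 1)(theta + 3), so g'(1) = -192.
Gradient descent moves in the -g' direction, i.e. theta is increasing.
There is no critical point above theta=1, and g' keeps the same sign, so the iterate runs off to +∞.

diverges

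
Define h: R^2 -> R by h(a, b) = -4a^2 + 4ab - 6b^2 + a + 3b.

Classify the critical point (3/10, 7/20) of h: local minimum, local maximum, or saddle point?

The Hessian of h is constant: H = [[-8, 4], [4, -12]].
det(H) = (-8)·(-12) − 4² = 80.
det(H) > 0 and tr(H) = -20 < 0, so H is negative definite and the point is a local maximum.

local maximum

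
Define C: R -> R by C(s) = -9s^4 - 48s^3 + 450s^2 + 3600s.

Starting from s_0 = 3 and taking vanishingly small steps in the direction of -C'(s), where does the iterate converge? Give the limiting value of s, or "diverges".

C'(s) = -36(s - 5)(s + 4)(s + 5), so C'(3) = 4032.
Gradient descent moves in the -C' direction, i.e. s is decreasing.
The nearest critical point in that direction is s = -4, where C'' = 324 > 0 (a local minimum). The iterate converges there.

-4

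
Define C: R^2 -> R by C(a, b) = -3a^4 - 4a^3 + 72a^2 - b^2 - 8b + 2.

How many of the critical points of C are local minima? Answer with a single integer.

C separates as a function of a plus a function of b, so ∇C=0 decouples.
∂C/∂a = -12a(a - 3)(a + 4) = 0 at a ∈ {-4, 0, 3}; ∂C/∂b = -2(b + 4) = 0 at b ∈ {-4}.
The Hessian is diagonal: diag(C_aa, C_bb). Second derivatives: C_aa(-4)=-336, C_aa(0)=144, C_aa(3)=-252; C_bb(-4)=-2.
Local minima occur where both diagonal entries positive: none. Count: 0.

0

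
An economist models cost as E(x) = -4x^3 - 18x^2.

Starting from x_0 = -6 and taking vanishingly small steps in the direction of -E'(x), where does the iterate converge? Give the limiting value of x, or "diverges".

E'(x) = -12x(x + 3), so E'(-6) = -216.
Gradient descent moves in the -E' direction, i.e. x is increasing.
The nearest critical point in that direction is x = -3, where E'' = 36 > 0 (a local minimum). The iterate converges there.

-3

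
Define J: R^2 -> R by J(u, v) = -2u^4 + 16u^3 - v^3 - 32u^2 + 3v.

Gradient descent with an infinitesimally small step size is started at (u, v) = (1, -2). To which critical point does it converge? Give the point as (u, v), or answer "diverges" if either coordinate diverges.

(2, -1)

J is separable, so gradient descent decouples: u follows -∂J/∂u, v follows -∂J/∂v.
∂J/∂u = -8u(u - 4)(u - 2); at u=1 this is -24, so u increases.
∂J/∂v = -3(v - 1)(v + 1); at v=-2 this is -9, so v increases.
u converges to its nearest critical value 2 (a local min of the u-part); v converges to -1. The iterate converges to (2, -1).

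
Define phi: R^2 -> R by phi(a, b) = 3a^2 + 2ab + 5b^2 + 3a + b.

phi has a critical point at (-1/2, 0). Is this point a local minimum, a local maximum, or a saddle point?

local minimum

The Hessian of phi is constant: H = [[6, 2], [2, 10]].
det(H) = 6·10 − 2² = 56.
det(H) > 0 and tr(H) = 16 > 0, so H is positive definite and the point is a local minimum.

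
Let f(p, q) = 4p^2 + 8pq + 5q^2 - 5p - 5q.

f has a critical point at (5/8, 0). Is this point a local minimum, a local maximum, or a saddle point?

local minimum

The Hessian of f is constant: H = [[8, 8], [8, 10]].
det(H) = 8·10 − 8² = 16.
det(H) > 0 and tr(H) = 18 > 0, so H is positive definite and the point is a local minimum.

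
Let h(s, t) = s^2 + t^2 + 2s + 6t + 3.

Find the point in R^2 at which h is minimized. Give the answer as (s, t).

h(s,t) separates as P(s) + Q(t) + 3, so its minimum is min P + min Q + 3.
P'(s) = 2s + 2 vanishes at s ∈ {-1}; Q'(t) = 2(t + 3) vanishes at t ∈ {-3}.
Local minima of P (where P''>0): P(-1)=-1. Local minima of Q: Q(-3)=-9.
So the global minimum of h is P(-1) + Q(-3) + 3 = -1 − 9 + 3 = -7, attained at (-1, -3).

(-1, -3)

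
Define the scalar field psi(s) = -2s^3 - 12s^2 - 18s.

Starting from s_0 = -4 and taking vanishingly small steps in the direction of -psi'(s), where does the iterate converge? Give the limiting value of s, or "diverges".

-3

psi'(s) = -6(s + 1)(s + 3), so psi'(-4) = -18.
Gradient descent moves in the -psi' direction, i.e. s is increasing.
The nearest critical point in that direction is s = -3, where psi'' = 12 > 0 (a local minimum). The iterate converges there.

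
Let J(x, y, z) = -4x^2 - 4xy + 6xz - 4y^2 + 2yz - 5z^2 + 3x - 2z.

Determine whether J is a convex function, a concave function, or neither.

concave

J is quadratic, so its Hessian is the constant matrix H = [[-8, -4, 6], [-4, -8, 2], [6, 2, -10]].
Leading principal minors: -8, 48, -256.
Signs alternate −, +, − ⇒ H ≺ 0 ⇒ concave.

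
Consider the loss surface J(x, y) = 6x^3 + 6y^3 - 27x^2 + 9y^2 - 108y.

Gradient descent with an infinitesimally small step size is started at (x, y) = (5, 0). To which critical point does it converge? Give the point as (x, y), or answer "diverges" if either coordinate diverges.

(3, 2)

J is separable, so gradient descent decouples: x follows -∂J/∂x, y follows -∂J/∂y.
∂J/∂x = 18x(x - 3); at x=5 this is 180, so x decreases.
∂J/∂y = 18(y - 2)(y + 3); at y=0 this is -108, so y increases.
x converges to its nearest critical value 3 (a local min of the x-part); y converges to 2. The iterate converges to (3, 2).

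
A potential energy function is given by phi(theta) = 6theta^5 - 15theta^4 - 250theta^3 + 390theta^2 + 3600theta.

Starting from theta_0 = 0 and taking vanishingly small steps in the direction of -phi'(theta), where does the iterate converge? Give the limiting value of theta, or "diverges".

-2

phi'(theta) = 30(theta - 5)(theta - 3)(theta + 2)(theta + 4), so phi'(0) = 3600.
Gradient descent moves in the -phi' direction, i.e. theta is decreasing.
The nearest critical point in that direction is theta = -2, where phi'' = 2100 > 0 (a local minimum). The iterate converges there.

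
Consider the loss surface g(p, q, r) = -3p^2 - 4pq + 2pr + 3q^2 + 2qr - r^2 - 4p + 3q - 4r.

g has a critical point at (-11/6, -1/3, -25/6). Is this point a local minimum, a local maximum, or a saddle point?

saddle point

The Hessian is constant: H = [[-6, -4, 2], [-4, 6, 2], [2, 2, -2]].
Leading principal minors: Δ₁ = -6, Δ₂ = -52, Δ₃ = 72.
The minors fit neither the all-positive nor the alternating-sign pattern, so H is indefinite: a saddle point.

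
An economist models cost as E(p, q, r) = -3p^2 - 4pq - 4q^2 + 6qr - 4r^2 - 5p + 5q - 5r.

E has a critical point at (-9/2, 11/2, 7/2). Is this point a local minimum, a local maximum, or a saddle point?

local maximum

The Hessian is constant: H = [[-6, -4, 0], [-4, -8, 6], [0, 6, -8]].
Leading principal minors: Δ₁ = -6, Δ₂ = 32, Δ₃ = -40.
The minors alternate sign starting negative (−, +, −), so H is negative definite: a local maximum.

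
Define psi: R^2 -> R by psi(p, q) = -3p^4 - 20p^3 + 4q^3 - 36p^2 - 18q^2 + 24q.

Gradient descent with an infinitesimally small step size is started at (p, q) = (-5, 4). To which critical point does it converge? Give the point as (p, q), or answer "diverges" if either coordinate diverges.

psi is separable, so gradient descent decouples: p follows -∂psi/∂p, q follows -∂psi/∂q.
∂psi/∂p = -12p(p + 2)(p + 3); at p=-5 this is 360, so p decreases.
∂psi/∂q = 12(q - 2)(q - 1); at q=4 this is 72, so q decreases.
The p-coordinate has no critical point in that direction and runs off to infinity.

diverges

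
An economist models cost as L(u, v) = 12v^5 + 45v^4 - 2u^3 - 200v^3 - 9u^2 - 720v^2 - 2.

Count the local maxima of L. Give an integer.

L separates as a function of u plus a function of v, so ∇L=0 decouples.
∂L/∂u = -6u(u + 3) = 0 at u ∈ {-3, 0}; ∂L/∂v = 60v(v - 3)(v + 2)(v + 4) = 0 at v ∈ {-4, -2, 0, 3}.
The Hessian is diagonal: diag(L_uu, L_vv). Second derivatives: L_uu(-3)=18, L_uu(0)=-18; L_vv(-4)=-3360, L_vv(-2)=1200, L_vv(0)=-1440, L_vv(3)=6300.
Local maxima occur where both diagonal entries negative: (0, -4), (0, 0). Count: 2.

2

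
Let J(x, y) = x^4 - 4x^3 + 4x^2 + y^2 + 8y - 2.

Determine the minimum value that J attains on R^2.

J(x,y) separates as P(x) + Q(y) − 2, so its minimum is min P + min Q − 2.
P'(x) = 4x(x - 2)(x - 1) vanishes at x ∈ {0, 1, 2}; Q'(y) = 2y + 8 vanishes at y ∈ {-4}.
Local minima of P (where P''>0): P(0)=0, P(2)=0. Local minima of Q: Q(-4)=-16.
So the global minimum of J is P(0) + Q(-4) − 2 = 0 − 16 − 2 = -18, attained at (0, -4).

-18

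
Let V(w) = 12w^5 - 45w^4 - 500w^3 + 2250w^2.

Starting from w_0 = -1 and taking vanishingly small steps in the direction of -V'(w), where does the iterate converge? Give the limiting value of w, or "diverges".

0

V'(w) = 60w(w - 5)(w - 3)(w + 5), so V'(-1) = -5760.
Gradient descent moves in the -V' direction, i.e. w is increasing.
The nearest critical point in that direction is w = 0, where V'' = 4500 > 0 (a local minimum). The iterate converges there.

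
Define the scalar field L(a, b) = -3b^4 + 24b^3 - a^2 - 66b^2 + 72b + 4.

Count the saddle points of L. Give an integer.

L separates as a function of a plus a function of b, so ∇L=0 decouples.
∂L/∂a = -2a = 0 at a ∈ {0}; ∂L/∂b = -12(b - 3)(b - 2)(b - 1) = 0 at b ∈ {1, 2, 3}.
The Hessian is diagonal: diag(L_aa, L_bb). Second derivatives: L_aa(0)=-2; L_bb(1)=-24, L_bb(2)=12, L_bb(3)=-24.
Saddle points occur where the two diagonal entries have opposite signs: (0, 2). Count: 1.

1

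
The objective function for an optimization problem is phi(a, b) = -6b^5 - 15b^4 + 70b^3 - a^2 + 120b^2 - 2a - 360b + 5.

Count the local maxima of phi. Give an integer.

2

phi separates as a function of a plus a function of b, so ∇phi=0 decouples.
∂phi/∂a = -2(a + 1) = 0 at a ∈ {-1}; ∂phi/∂b = -30(b - 2)(b - 1)(b + 2)(b + 3) = 0 at b ∈ {-3, -2, 1, 2}.
The Hessian is diagonal: diag(phi_aa, phi_bb). Second derivatives: phi_aa(-1)=-2; phi_bb(-3)=600, phi_bb(-2)=-360, phi_bb(1)=360, phi_bb(2)=-600.
Local maxima occur where both diagonal entries negative: (-1, -2), (-1, 2). Count: 2.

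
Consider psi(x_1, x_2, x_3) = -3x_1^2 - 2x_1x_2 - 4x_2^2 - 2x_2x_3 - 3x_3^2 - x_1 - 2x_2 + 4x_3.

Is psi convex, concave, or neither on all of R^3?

psi is quadratic, so its Hessian is the constant matrix H = [[-6, -2, 0], [-2, -8, -2], [0, -2, -6]].
Leading principal minors: -6, 44, -240.
Signs alternate −, +, − ⇒ H ≺ 0 ⇒ concave.

concave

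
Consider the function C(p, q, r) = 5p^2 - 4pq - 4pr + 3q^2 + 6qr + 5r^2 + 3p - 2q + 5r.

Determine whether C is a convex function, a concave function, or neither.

C is quadratic, so its Hessian is the constant matrix H = [[10, -4, -4], [-4, 6, 6], [-4, 6, 10]].
Leading principal minors: 10, 44, 176.
All positive ⇒ H ≻ 0 ⇒ convex.

convex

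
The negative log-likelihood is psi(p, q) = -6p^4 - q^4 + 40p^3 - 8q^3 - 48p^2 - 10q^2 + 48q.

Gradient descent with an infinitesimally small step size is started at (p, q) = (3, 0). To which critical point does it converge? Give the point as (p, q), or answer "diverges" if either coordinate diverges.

(1, -3)

psi is separable, so gradient descent decouples: p follows -∂psi/∂p, q follows -∂psi/∂q.
∂psi/∂p = -24p(p - 4)(p - 1); at p=3 this is 144, so p decreases.
∂psi/∂q = -4(q - 1)(q + 3)(q + 4); at q=0 this is 48, so q decreases.
p converges to its nearest critical value 1 (a local min of the p-part); q converges to -3. The iterate converges to (1, -3).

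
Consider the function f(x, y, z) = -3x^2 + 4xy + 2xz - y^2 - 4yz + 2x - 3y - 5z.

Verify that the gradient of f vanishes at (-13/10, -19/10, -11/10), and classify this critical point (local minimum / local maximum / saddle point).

saddle point

∇f = (-6x + 4y + 2z + 2, 4x - 2y - 4z - 3, 2x - 4y - 5); substituting (-13/10, -19/10, -11/10) gives ∇f = (0, 0, 0), so (-13/10, -19/10, -11/10) is indeed a critical point.
The Hessian is constant: H = [[-6, 4, 2], [4, -2, -4], [2, -4, 0]].
Leading principal minors: Δ₁ = -6, Δ₂ = -4, Δ₃ = 40.
The minors fit neither the all-positive nor the alternating-sign pattern, so H is indefinite: a saddle point.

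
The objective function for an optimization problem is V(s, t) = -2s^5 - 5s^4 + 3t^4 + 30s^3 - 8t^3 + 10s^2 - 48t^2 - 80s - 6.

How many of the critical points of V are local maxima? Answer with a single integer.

V separates as a function of s plus a function of t, so ∇V=0 decouples.
∂V/∂s = -10(s - 2)(s - 1)(s + 1)(s + 4) = 0 at s ∈ {-4, -1, 1, 2}; ∂V/∂t = 12t(t - 4)(t + 2) = 0 at t ∈ {-2, 0, 4}.
The Hessian is diagonal: diag(V_ss, V_tt). Second derivatives: V_ss(-4)=900, V_ss(-1)=-180, V_ss(1)=100, V_ss(2)=-180; V_tt(-2)=144, V_tt(0)=-96, V_tt(4)=288.
Local maxima occur where both diagonal entries negative: (-1, 0), (2, 0). Count: 2.

2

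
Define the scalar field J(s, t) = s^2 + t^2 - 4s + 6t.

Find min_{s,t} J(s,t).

J(s,t) separates as P(s) + Q(t), so its minimum is min P + min Q.
P'(s) = 2s - 4 vanishes at s ∈ {2}; Q'(t) = 2(t + 3) vanishes at t ∈ {-3}.
Local minima of P (where P''>0): P(2)=-4. Local minima of Q: Q(-3)=-9.
So the global minimum of J is P(2) + Q(-3) = -4 − 9 = -13, attained at (2, -3).

-13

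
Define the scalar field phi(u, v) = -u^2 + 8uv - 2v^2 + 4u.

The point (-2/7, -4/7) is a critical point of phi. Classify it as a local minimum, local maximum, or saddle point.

saddle point

The Hessian of phi is constant: H = [[-2, 8], [8, -4]].
det(H) = (-2)·(-4) − 8² = -56.
Since det(H) < 0, H is indefinite and the critical point is a saddle point.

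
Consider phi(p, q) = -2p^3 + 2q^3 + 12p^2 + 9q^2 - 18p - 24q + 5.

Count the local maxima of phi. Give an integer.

phi separates as a function of p plus a function of q, so ∇phi=0 decouples.
∂phi/∂p = -6(p - 3)(p - 1) = 0 at p ∈ {1, 3}; ∂phi/∂q = 6(q - 1)(q + 4) = 0 at q ∈ {-4, 1}.
The Hessian is diagonal: diag(phi_pp, phi_qq). Second derivatives: phi_pp(1)=12, phi_pp(3)=-12; phi_qq(-4)=-30, phi_qq(1)=30.
Local maxima occur where both diagonal entries negative: (3, -4). Count: 1.

1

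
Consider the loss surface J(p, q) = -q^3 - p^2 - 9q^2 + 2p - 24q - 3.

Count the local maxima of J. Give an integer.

J separates as a function of p plus a function of q, so ∇J=0 decouples.
∂J/∂p = -2(p - 1) = 0 at p ∈ {1}; ∂J/∂q = -3(q + 2)(q + 4) = 0 at q ∈ {-4, -2}.
The Hessian is diagonal: diag(J_pp, J_qq). Second derivatives: J_pp(1)=-2; J_qq(-4)=6, J_qq(-2)=-6.
Local maxima occur where both diagonal entries negative: (1, -2). Count: 1.

1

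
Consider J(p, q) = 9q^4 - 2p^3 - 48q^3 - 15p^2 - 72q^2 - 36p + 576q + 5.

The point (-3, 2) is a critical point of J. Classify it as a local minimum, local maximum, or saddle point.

saddle point

The mixed partial ∂²J/∂p∂q is 0, so the Hessian at any point is diag(J_pp, J_qq) = diag(-6(2p + 5), 36(3q^2 - 8q - 4)).
At (-3, 2): H = diag(6, -288).
The eigenvalues have opposite signs, so H is indefinite: a saddle point.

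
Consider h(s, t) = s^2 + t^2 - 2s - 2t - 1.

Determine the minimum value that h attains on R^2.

-3

h(s,t) separates as P(s) + Q(t) − 1, so its minimum is min P + min Q − 1.
P'(s) = 2s - 2 vanishes at s ∈ {1}; Q'(t) = 2(t - 1) vanishes at t ∈ {1}.
Local minima of P (where P''>0): P(1)=-1. Local minima of Q: Q(1)=-1.
So the global minimum of h is P(1) + Q(1) − 1 = -1 − 1 − 1 = -3, attained at (1, 1).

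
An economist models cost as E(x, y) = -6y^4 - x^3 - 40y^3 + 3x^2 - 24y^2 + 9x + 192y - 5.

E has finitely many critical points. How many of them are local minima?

1

E separates as a function of x plus a function of y, so ∇E=0 decouples.
∂E/∂x = -3(x - 3)(x + 1) = 0 at x ∈ {-1, 3}; ∂E/∂y = -24(y - 1)(y + 2)(y + 4) = 0 at y ∈ {-4, -2, 1}.
The Hessian is diagonal: diag(E_xx, E_yy). Second derivatives: E_xx(-1)=12, E_xx(3)=-12; E_yy(-4)=-240, E_yy(-2)=144, E_yy(1)=-360.
Local minima occur where both diagonal entries positive: (-1, -2). Count: 1.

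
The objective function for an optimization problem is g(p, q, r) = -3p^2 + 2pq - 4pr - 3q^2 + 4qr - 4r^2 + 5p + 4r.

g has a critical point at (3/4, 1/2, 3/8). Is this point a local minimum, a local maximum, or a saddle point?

local maximum

The Hessian is constant: H = [[-6, 2, -4], [2, -6, 4], [-4, 4, -8]].
Leading principal minors: Δ₁ = -6, Δ₂ = 32, Δ₃ = -128.
The minors alternate sign starting negative (−, +, −), so H is negative definite: a local maximum.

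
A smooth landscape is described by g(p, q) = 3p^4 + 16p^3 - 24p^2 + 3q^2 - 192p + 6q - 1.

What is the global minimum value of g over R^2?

-308

g(p,q) separates as A(p) + B(q) − 1, so its minimum is min A + min B − 1.
A'(p) = 12(p - 2)(p + 2)(p + 4) vanishes at p ∈ {-4, -2, 2}; B'(q) = 6q + 6 vanishes at q ∈ {-1}.
Local minima of A (where A''>0): A(-4)=128, A(2)=-304. Local minima of B: B(-1)=-3.
So the global minimum of g is A(2) + B(-1) − 1 = -304 − 3 − 1 = -308, attained at (2, -1).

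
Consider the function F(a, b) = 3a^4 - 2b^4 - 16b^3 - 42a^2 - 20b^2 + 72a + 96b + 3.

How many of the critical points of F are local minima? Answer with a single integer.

F separates as a function of a plus a function of b, so ∇F=0 decouples.
∂F/∂a = 12(a - 2)(a - 1)(a + 3) = 0 at a ∈ {-3, 1, 2}; ∂F/∂b = -8(b - 1)(b + 3)(b + 4) = 0 at b ∈ {-4, -3, 1}.
The Hessian is diagonal: diag(F_aa, F_bb). Second derivatives: F_aa(-3)=240, F_aa(1)=-48, F_aa(2)=60; F_bb(-4)=-40, F_bb(-3)=32, F_bb(1)=-160.
Local minima occur where both diagonal entries positive: (-3, -3), (2, -3). Count: 2.

2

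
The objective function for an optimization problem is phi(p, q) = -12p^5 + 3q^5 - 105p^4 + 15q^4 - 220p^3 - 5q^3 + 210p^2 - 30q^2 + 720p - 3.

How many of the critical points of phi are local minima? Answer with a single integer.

phi separates as a function of p plus a function of q, so ∇phi=0 decouples.
∂phi/∂p = -60(p - 1)(p + 1)(p + 3)(p + 4) = 0 at p ∈ {-4, -3, -1, 1}; ∂phi/∂q = 15q(q - 1)(q + 1)(q + 4) = 0 at q ∈ {-4, -1, 0, 1}.
The Hessian is diagonal: diag(phi_pp, phi_qq). Second derivatives: phi_pp(-4)=900, phi_pp(-3)=-480, phi_pp(-1)=720, phi_pp(1)=-2400; phi_qq(-4)=-900, phi_qq(-1)=90, phi_qq(0)=-60, phi_qq(1)=150.
Local minima occur where both diagonal entries positive: (-4, -1), (-4, 1), (-1, -1), (-1, 1). Count: 4.

4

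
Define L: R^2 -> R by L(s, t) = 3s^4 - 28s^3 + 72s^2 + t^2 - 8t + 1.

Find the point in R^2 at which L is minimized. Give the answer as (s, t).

(0, 4)

L(s,t) separates as P(s) + Q(t) + 1, so its minimum is min P + min Q + 1.
P'(s) = 12s(s - 4)(s - 3) vanishes at s ∈ {0, 3, 4}; Q'(t) = 2(t - 4) vanishes at t ∈ {4}.
Local minima of P (where P''>0): P(0)=0, P(4)=128. Local minima of Q: Q(4)=-16.
So the global minimum of L is P(0) + Q(4) + 1 = 0 − 16 + 1 = -15, attained at (0, 4).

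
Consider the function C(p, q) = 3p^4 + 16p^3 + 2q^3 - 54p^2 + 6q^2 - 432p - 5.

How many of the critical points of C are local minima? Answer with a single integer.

C separates as a function of p plus a function of q, so ∇C=0 decouples.
∂C/∂p = 12(p - 3)(p + 3)(p + 4) = 0 at p ∈ {-4, -3, 3}; ∂C/∂q = 6q(q + 2) = 0 at q ∈ {-2, 0}.
The Hessian is diagonal: diag(C_pp, C_qq). Second derivatives: C_pp(-4)=84, C_pp(-3)=-72, C_pp(3)=504; C_qq(-2)=-12, C_qq(0)=12.
Local minima occur where both diagonal entries positive: (-4, 0), (3, 0). Count: 2.

2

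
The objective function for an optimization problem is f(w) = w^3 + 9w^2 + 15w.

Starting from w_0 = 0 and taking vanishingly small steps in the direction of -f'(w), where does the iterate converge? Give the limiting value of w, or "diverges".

f'(w) = 3(w + 1)(w + 5), so f'(0) = 15.
Gradient descent moves in the -f' direction, i.e. w is decreasing.
The nearest critical point in that direction is w = -1, where f'' = 12 > 0 (a local minimum). The iterate converges there.

-1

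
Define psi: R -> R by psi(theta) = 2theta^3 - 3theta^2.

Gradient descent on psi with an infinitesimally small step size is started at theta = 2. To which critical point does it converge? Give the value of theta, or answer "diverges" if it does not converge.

psi'(theta) = 6theta(theta - 1), so psi'(2) = 12.
Gradient descent moves in the -psi' direction, i.e. theta is decreasing.
The nearest critical point in that direction is theta = 1, where psi'' = 6 > 0 (a local minimum). The iterate converges there.

1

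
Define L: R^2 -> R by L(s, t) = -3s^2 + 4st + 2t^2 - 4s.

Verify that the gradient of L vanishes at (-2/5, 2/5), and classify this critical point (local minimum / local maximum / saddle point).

saddle point

∇L = (-6s + 4t - 4, 4s + 4t); substituting (-2/5, 2/5) gives ∇L = (0, 0), so (-2/5, 2/5) is indeed a critical point.
The Hessian of L is constant: H = [[-6, 4], [4, 4]].
det(H) = (-6)·4 − 4² = -40.
Since det(H) < 0, H is indefinite and the critical point is a saddle point.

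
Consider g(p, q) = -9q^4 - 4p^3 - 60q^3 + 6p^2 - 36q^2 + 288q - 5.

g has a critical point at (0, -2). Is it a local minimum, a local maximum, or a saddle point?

local minimum

The mixed partial ∂²g/∂p∂q is 0, so the Hessian at any point is diag(g_pp, g_qq) = diag(12(-2p + 1), -36(3q^2 + 10q + 2)).
At (0, -2): H = diag(12, 216).
Both eigenvalues are positive, so H is positive definite: a local minimum.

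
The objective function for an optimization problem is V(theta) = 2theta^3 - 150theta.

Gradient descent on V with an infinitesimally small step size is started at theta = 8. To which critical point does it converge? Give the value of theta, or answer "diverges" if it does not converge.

5

V'(theta) = 6(theta - 5)(theta + 5), so V'(8) = 234.
Gradient descent moves in the -V' direction, i.e. theta is decreasing.
The nearest critical point in that direction is theta = 5, where V'' = 60 > 0 (a local minimum). The iterate converges there.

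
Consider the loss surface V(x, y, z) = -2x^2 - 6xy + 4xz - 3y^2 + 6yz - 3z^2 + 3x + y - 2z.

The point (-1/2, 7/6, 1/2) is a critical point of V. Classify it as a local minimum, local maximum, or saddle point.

saddle point

The Hessian is constant: H = [[-4, -6, 4], [-6, -6, 6], [4, 6, -6]].
Leading principal minors: Δ₁ = -4, Δ₂ = -12, Δ₃ = 24.
The minors fit neither the all-positive nor the alternating-sign pattern, so H is indefinite: a saddle point.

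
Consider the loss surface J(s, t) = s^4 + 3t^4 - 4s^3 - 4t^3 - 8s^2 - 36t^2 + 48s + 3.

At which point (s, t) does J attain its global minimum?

(-2, 3)

J(s,t) separates as P(s) + Q(t) + 3, so its minimum is min P + min Q + 3.
P'(s) = 4(s - 3)(s - 2)(s + 2) vanishes at s ∈ {-2, 2, 3}; Q'(t) = 12t(t - 3)(t + 2) vanishes at t ∈ {-2, 0, 3}.
Local minima of P (where P''>0): P(-2)=-80, P(3)=45. Local minima of Q: Q(-2)=-64, Q(3)=-189.
So the global minimum of J is P(-2) + Q(3) + 3 = -80 − 189 + 3 = -266, attained at (-2, 3).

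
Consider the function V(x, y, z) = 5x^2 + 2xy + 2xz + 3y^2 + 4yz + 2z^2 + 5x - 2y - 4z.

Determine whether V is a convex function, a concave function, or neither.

convex

V is quadratic, so its Hessian is the constant matrix H = [[10, 2, 2], [2, 6, 4], [2, 4, 4]].
Leading principal minors: 10, 56, 72.
All positive ⇒ H ≻ 0 ⇒ convex.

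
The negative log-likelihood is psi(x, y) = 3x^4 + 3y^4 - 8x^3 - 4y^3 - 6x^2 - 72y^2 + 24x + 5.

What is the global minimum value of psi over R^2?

-654

psi(x,y) separates as P(x) + Q(y) + 5, so its minimum is min P + min Q + 5.
P'(x) = 12(x - 2)(x - 1)(x + 1) vanishes at x ∈ {-1, 1, 2}; Q'(y) = 12y(y - 4)(y + 3) vanishes at y ∈ {-3, 0, 4}.
Local minima of P (where P''>0): P(-1)=-19, P(2)=8. Local minima of Q: Q(-3)=-297, Q(4)=-640.
So the global minimum of psi is P(-1) + Q(4) + 5 = -19 − 640 + 5 = -654, attained at (-1, 4).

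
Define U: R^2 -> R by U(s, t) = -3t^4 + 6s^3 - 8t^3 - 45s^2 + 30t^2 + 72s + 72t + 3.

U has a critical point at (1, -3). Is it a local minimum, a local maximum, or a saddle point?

The mixed partial ∂²U/∂s∂t is 0, so the Hessian at any point is diag(U_ss, U_tt) = diag(18(2s - 5), 12(-3t^2 - 4t + 5)).
At (1, -3): H = diag(-54, -120).
Both eigenvalues are negative, so H is negative definite: a local maximum.

local maximum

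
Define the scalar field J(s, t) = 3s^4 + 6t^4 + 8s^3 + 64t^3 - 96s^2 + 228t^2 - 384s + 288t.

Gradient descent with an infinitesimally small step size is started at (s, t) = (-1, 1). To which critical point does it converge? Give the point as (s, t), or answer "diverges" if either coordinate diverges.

J is separable, so gradient descent decouples: s follows -∂J/∂s, t follows -∂J/∂t.
∂J/∂s = 12(s - 4)(s + 2)(s + 4); at s=-1 this is -180, so s increases.
∂J/∂t = 24(t + 1)(t + 3)(t + 4); at t=1 this is 960, so t decreases.
s converges to its nearest critical value 4 (a local min of the s-part); t converges to -1. The iterate converges to (4, -1).

(4, -1)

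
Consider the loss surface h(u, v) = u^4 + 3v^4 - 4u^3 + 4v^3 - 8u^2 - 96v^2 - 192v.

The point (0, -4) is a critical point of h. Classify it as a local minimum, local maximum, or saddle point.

The mixed partial ∂²h/∂u∂v is 0, so the Hessian at any point is diag(h_uu, h_vv) = diag(4(3u^2 - 6u - 4), 12(3v^2 + 2v - 16)).
At (0, -4): H = diag(-16, 288).
The eigenvalues have opposite signs, so H is indefinite: a saddle point.

saddle point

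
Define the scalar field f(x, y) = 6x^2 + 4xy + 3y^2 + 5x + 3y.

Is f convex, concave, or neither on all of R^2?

convex

f is quadratic, so its Hessian is the constant matrix H = [[12, 4], [4, 6]].
det(H) = 56, tr(H) = 18.
det(H) > 0 and tr(H) > 0, so H is positive definite everywhere: convex.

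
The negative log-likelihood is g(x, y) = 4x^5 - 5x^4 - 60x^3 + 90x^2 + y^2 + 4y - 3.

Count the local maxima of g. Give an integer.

g separates as a function of x plus a function of y, so ∇g=0 decouples.
∂g/∂x = 20x(x - 3)(x - 1)(x + 3) = 0 at x ∈ {-3, 0, 1, 3}; ∂g/∂y = 2(y + 2) = 0 at y ∈ {-2}.
The Hessian is diagonal: diag(g_xx, g_yy). Second derivatives: g_xx(-3)=-1440, g_xx(0)=180, g_xx(1)=-160, g_xx(3)=720; g_yy(-2)=2.
Local maxima occur where both diagonal entries negative: none. Count: 0.

0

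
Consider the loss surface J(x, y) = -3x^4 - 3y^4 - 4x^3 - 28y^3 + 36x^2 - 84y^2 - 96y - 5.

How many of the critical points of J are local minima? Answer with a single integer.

J separates as a function of x plus a function of y, so ∇J=0 decouples.
∂J/∂x = -12x(x - 2)(x + 3) = 0 at x ∈ {-3, 0, 2}; ∂J/∂y = -12(y + 1)(y + 2)(y + 4) = 0 at y ∈ {-4, -2, -1}.
The Hessian is diagonal: diag(J_xx, J_yy). Second derivatives: J_xx(-3)=-180, J_xx(0)=72, J_xx(2)=-120; J_yy(-4)=-72, J_yy(-2)=24, J_yy(-1)=-36.
Local minima occur where both diagonal entries positive: (0, -2). Count: 1.

1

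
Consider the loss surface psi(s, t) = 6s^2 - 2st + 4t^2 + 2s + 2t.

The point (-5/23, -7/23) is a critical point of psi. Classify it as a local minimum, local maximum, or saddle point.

local minimum

The Hessian of psi is constant: H = [[12, -2], [-2, 8]].
det(H) = 12·8 − (-2)² = 92.
det(H) > 0 and tr(H) = 20 > 0, so H is positive definite and the point is a local minimum.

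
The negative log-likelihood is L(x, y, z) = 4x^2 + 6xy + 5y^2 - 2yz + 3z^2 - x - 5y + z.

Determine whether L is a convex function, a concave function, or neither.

convex

L is quadratic, so its Hessian is the constant matrix H = [[8, 6, 0], [6, 10, -2], [0, -2, 6]].
Leading principal minors: 8, 44, 232.
All positive ⇒ H ≻ 0 ⇒ convex.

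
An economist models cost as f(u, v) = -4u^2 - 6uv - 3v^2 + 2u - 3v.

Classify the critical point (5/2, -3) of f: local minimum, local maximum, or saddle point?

local maximum

The Hessian of f is constant: H = [[-8, -6], [-6, -6]].
det(H) = (-8)·(-6) − (-6)² = 12.
det(H) > 0 and tr(H) = -14 < 0, so H is negative definite and the point is a local maximum.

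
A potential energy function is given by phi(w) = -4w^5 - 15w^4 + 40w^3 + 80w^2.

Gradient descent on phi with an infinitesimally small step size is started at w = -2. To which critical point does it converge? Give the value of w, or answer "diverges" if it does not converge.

-4

phi'(w) = -20w(w - 2)(w + 1)(w + 4), so phi'(-2) = 320.
Gradient descent moves in the -phi' direction, i.e. w is decreasing.
The nearest critical point in that direction is w = -4, where phi'' = 1440 > 0 (a local minimum). The iterate converges there.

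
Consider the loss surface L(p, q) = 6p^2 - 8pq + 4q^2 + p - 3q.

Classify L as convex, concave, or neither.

convex

L is quadratic, so its Hessian is the constant matrix H = [[12, -8], [-8, 8]].
det(H) = 32, tr(H) = 20.
det(H) > 0 and tr(H) > 0, so H is positive definite everywhere: convex.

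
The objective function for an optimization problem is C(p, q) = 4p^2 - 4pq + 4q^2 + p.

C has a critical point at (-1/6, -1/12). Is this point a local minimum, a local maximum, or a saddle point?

The Hessian of C is constant: H = [[8, -4], [-4, 8]].
det(H) = 8·8 − (-4)² = 48.
det(H) > 0 and tr(H) = 16 > 0, so H is positive definite and the point is a local minimum.

local minimum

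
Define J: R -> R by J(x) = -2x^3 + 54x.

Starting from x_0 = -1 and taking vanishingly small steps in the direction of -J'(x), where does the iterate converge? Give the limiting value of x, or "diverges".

J'(x) = -6(x - 3)(x + 3), so J'(-1) = 48.
Gradient descent moves in the -J' direction, i.e. x is decreasing.
The nearest critical point in that direction is x = -3, where J'' = 36 > 0 (a local minimum). The iterate converges there.

-3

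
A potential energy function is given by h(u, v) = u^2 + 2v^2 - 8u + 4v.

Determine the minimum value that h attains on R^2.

h(u,v) separates as P(u) + Q(v), so its minimum is min P + min Q.
P'(u) = 2u - 8 vanishes at u ∈ {4}; Q'(v) = 4v + 4 vanishes at v ∈ {-1}.
Local minima of P (where P''>0): P(4)=-16. Local minima of Q: Q(-1)=-2.
So the global minimum of h is P(4) + Q(-1) = -16 − 2 = -18, attained at (4, -1).

-18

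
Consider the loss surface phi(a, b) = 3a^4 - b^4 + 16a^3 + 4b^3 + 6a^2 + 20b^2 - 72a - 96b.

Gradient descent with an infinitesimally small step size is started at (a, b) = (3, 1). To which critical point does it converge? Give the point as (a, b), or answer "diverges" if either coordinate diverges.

phi is separable, so gradient descent decouples: a follows -∂phi/∂a, b follows -∂phi/∂b.
∂phi/∂a = 12(a - 1)(a + 2)(a + 3); at a=3 this is 720, so a decreases.
∂phi/∂b = -4(b - 4)(b - 2)(b + 3); at b=1 this is -48, so b increases.
a converges to its nearest critical value 1 (a local min of the a-part); b converges to 2. The iterate converges to (1, 2).

(1, 2)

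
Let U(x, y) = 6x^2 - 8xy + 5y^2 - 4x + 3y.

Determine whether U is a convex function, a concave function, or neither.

U is quadratic, so its Hessian is the constant matrix H = [[12, -8], [-8, 10]].
det(H) = 56, tr(H) = 22.
det(H) > 0 and tr(H) > 0, so H is positive definite everywhere: convex.

convex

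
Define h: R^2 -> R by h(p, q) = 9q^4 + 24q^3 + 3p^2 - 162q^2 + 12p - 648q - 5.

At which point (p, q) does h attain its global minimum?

h(p,q) separates as A(p) + B(q) − 5, so its minimum is min A + min B − 5.
A'(p) = 6p + 12 vanishes at p ∈ {-2}; B'(q) = 36(q - 3)(q + 2)(q + 3) vanishes at q ∈ {-3, -2, 3}.
Local minima of A (where A''>0): A(-2)=-12. Local minima of B: B(-3)=567, B(3)=-2025.
So the global minimum of h is A(-2) + B(3) − 5 = -12 − 2025 − 5 = -2042, attained at (-2, 3).

(-2, 3)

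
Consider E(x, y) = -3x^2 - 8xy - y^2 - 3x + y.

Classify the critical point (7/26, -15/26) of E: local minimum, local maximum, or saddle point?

The Hessian of E is constant: H = [[-6, -8], [-8, -2]].
det(H) = (-6)·(-2) − (-8)² = -52.
Since det(H) < 0, H is indefinite and the critical point is a saddle point.

saddle point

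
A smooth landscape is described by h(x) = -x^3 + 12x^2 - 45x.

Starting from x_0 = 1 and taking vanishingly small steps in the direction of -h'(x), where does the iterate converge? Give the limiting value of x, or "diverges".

3

h'(x) = -3(x - 5)(x - 3), so h'(1) = -24.
Gradient descent moves in the -h' direction, i.e. x is increasing.
The nearest critical point in that direction is x = 3, where h'' = 6 > 0 (a local minimum). The iterate converges there.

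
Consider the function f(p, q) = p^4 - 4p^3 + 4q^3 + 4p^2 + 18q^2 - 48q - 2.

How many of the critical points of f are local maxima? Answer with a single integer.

1

f separates as a function of p plus a function of q, so ∇f=0 decouples.
∂f/∂p = 4p(p - 2)(p - 1) = 0 at p ∈ {0, 1, 2}; ∂f/∂q = 12(q - 1)(q + 4) = 0 at q ∈ {-4, 1}.
The Hessian is diagonal: diag(f_pp, f_qq). Second derivatives: f_pp(0)=8, f_pp(1)=-4, f_pp(2)=8; f_qq(-4)=-60, f_qq(1)=60.
Local maxima occur where both diagonal entries negative: (1, -4). Count: 1.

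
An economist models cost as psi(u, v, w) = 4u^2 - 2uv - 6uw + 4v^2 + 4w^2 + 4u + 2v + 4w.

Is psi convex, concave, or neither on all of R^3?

convex

psi is quadratic, so its Hessian is the constant matrix H = [[8, -2, -6], [-2, 8, 0], [-6, 0, 8]].
Leading principal minors: 8, 60, 192.
All positive ⇒ H ≻ 0 ⇒ convex.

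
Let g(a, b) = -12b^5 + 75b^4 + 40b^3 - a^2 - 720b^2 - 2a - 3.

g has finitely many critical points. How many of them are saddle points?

g separates as a function of a plus a function of b, so ∇g=0 decouples.
∂g/∂a = -2(a + 1) = 0 at a ∈ {-1}; ∂g/∂b = -60b(b - 4)(b - 3)(b + 2) = 0 at b ∈ {-2, 0, 3, 4}.
The Hessian is diagonal: diag(g_aa, g_bb). Second derivatives: g_aa(-1)=-2; g_bb(-2)=3600, g_bb(0)=-1440, g_bb(3)=900, g_bb(4)=-1440.
Saddle points occur where the two diagonal entries have opposite signs: (-1, -2), (-1, 3). Count: 2.

2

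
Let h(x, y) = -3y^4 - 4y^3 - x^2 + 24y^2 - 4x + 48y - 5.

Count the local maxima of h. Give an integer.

2

h separates as a function of x plus a function of y, so ∇h=0 decouples.
∂h/∂x = -2(x + 2) = 0 at x ∈ {-2}; ∂h/∂y = -12(y - 2)(y + 1)(y + 2) = 0 at y ∈ {-2, -1, 2}.
The Hessian is diagonal: diag(h_xx, h_yy). Second derivatives: h_xx(-2)=-2; h_yy(-2)=-48, h_yy(-1)=36, h_yy(2)=-144.
Local maxima occur where both diagonal entries negative: (-2, -2), (-2, 2). Count: 2.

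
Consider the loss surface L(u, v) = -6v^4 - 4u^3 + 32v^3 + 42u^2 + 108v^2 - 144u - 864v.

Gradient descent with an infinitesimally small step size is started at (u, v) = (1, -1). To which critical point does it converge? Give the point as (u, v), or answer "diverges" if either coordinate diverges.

L is separable, so gradient descent decouples: u follows -∂L/∂u, v follows -∂L/∂v.
∂L/∂u = -12(u - 4)(u - 3); at u=1 this is -72, so u increases.
∂L/∂v = -24(v - 4)(v - 3)(v + 3); at v=-1 this is -960, so v increases.
u converges to its nearest critical value 3 (a local min of the u-part); v converges to 3. The iterate converges to (3, 3).

(3, 3)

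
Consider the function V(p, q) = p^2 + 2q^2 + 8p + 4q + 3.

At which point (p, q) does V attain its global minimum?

(-4, -1)

V(p,q) separates as A(p) + B(q) + 3, so its minimum is min A + min B + 3.
A'(p) = 2p + 8 vanishes at p ∈ {-4}; B'(q) = 4q + 4 vanishes at q ∈ {-1}.
Local minima of A (where A''>0): A(-4)=-16. Local minima of B: B(-1)=-2.
So the global minimum of V is A(-4) + B(-1) + 3 = -16 − 2 + 3 = -15, attained at (-4, -1).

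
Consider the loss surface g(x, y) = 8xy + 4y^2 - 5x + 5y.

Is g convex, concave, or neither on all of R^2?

neither

g is quadratic, so its Hessian is the constant matrix H = [[0, 8], [8, 8]].
det(H) = -64, tr(H) = 8.
det(H) < 0, so H is indefinite: neither convex nor concave.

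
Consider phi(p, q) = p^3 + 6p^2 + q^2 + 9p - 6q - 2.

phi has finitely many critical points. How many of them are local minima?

phi separates as a function of p plus a function of q, so ∇phi=0 decouples.
∂phi/∂p = 3(p + 1)(p + 3) = 0 at p ∈ {-3, -1}; ∂phi/∂q = 2(q - 3) = 0 at q ∈ {3}.
The Hessian is diagonal: diag(phi_pp, phi_qq). Second derivatives: phi_pp(-3)=-6, phi_pp(-1)=6; phi_qq(3)=2.
Local minima occur where both diagonal entries positive: (-1, 3). Count: 1.

1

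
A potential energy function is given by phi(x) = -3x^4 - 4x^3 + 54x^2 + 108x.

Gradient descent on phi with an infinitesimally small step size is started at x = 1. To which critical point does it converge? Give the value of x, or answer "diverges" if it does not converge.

phi'(x) = -12(x - 3)(x + 1)(x + 3), so phi'(1) = 192.
Gradient descent moves in the -phi' direction, i.e. x is decreasing.
The nearest critical point in that direction is x = -1, where phi'' = 96 > 0 (a local minimum). The iterate converges there.

-1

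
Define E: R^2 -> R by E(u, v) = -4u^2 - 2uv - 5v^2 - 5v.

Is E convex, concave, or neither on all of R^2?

concave

E is quadratic, so its Hessian is the constant matrix H = [[-8, -2], [-2, -10]].
det(H) = 76, tr(H) = -18.
det(H) > 0 and tr(H) < 0, so H is negative definite everywhere: concave.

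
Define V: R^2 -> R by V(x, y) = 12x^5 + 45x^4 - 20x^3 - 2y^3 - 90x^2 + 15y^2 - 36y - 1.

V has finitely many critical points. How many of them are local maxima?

V separates as a function of x plus a function of y, so ∇V=0 decouples.
∂V/∂x = 60x(x - 1)(x + 1)(x + 3) = 0 at x ∈ {-3, -1, 0, 1}; ∂V/∂y = -6(y - 3)(y - 2) = 0 at y ∈ {2, 3}.
The Hessian is diagonal: diag(V_xx, V_yy). Second derivatives: V_xx(-3)=-1440, V_xx(-1)=240, V_xx(0)=-180, V_xx(1)=480; V_yy(2)=6, V_yy(3)=-6.
Local maxima occur where both diagonal entries negative: (-3, 3), (0, 3). Count: 2.

2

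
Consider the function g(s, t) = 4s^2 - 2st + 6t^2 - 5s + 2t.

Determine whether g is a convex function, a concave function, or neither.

g is quadratic, so its Hessian is the constant matrix H = [[8, -2], [-2, 12]].
det(H) = 92, tr(H) = 20.
det(H) > 0 and tr(H) > 0, so H is positive definite everywhere: convex.

convex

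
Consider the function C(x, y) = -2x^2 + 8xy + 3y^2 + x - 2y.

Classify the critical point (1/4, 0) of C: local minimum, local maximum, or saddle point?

saddle point

The Hessian of C is constant: H = [[-4, 8], [8, 6]].
det(H) = (-4)·6 − 8² = -88.
Since det(H) < 0, H is indefinite and the critical point is a saddle point.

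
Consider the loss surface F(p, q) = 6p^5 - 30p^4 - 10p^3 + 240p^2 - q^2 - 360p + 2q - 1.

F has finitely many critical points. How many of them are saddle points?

F separates as a function of p plus a function of q, so ∇F=0 decouples.
∂F/∂p = 30(p - 3)(p - 2)(p - 1)(p + 2) = 0 at p ∈ {-2, 1, 2, 3}; ∂F/∂q = -2(q - 1) = 0 at q ∈ {1}.
The Hessian is diagonal: diag(F_pp, F_qq). Second derivatives: F_pp(-2)=-1800, F_pp(1)=180, F_pp(2)=-120, F_pp(3)=300; F_qq(1)=-2.
Saddle points occur where the two diagonal entries have opposite signs: (1, 1), (3, 1). Count: 2.

2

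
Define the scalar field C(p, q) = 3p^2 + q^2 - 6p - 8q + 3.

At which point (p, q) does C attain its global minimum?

(1, 4)

C(p,q) separates as A(p) + B(q) + 3, so its minimum is min A + min B + 3.
A'(p) = 6p - 6 vanishes at p ∈ {1}; B'(q) = 2q - 8 vanishes at q ∈ {4}.
Local minima of A (where A''>0): A(1)=-3. Local minima of B: B(4)=-16.
So the global minimum of C is A(1) + B(4) + 3 = -3 − 16 + 3 = -16, attained at (1, 4).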